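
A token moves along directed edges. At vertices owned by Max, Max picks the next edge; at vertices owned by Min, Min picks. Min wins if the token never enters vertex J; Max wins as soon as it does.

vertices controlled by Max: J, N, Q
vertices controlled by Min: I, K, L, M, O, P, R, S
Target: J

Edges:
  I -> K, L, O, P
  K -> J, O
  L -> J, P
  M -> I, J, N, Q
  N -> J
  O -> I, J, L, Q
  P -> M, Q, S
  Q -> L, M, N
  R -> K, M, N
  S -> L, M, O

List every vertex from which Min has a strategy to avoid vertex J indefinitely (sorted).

I, K, L, M, O, P, R, S

A0 = {J}
A1: add {N} — N (Max) has N→J.
A2: add {Q} — Q (Max) has Q→N.
A3 = A2; e.g. I (Min) can still go to K. Fixed point.
Max's attractor = {J, N, Q}; Min avoids the target exactly from the complement.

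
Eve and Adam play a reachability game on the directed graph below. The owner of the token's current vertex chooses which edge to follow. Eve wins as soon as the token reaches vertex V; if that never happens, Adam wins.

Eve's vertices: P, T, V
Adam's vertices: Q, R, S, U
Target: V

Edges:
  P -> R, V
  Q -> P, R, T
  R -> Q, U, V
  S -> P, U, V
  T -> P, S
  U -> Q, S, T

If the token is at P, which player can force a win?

A0 = {V}
A1: add {P} — P (Eve) has P→V.
P ∈ A1, so Eve can force the target.

Eve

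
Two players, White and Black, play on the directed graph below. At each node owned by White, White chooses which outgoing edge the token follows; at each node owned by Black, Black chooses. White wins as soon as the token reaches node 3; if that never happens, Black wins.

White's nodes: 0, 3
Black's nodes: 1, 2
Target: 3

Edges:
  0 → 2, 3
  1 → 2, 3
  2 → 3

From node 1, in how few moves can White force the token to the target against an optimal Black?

A0 = {3}
A1: add {0, 2} — 0 (White) has 0→3; 2 (Black): all of {3} already in.
A2: add {1} — 1 (Black): all of {2, 3} already in.
A2 = all vertices. Fixed point.
1 enters the attractor at level 2, so White can force the target in 2 moves from there.

2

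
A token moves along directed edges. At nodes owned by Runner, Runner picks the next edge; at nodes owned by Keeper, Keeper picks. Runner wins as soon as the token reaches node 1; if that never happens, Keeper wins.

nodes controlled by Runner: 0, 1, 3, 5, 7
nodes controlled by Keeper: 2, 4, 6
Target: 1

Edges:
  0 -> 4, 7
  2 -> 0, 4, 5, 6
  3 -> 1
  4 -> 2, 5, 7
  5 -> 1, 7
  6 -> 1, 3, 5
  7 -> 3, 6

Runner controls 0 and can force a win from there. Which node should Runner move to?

A0 = {1}
A1: add {3, 5} — 3 (Runner) has 3→1; 5 (Runner) has 5→1.
A2: add {6, 7} — 6 (Keeper): all of {1, 3, 5} already in; 7 (Runner) has 7→3.
A3: add {0} — 0 (Runner) has 0→7.
A4 = A3; e.g. 2 (Keeper) can still go to 4. Fixed point.
From 0, successor 7 is in the attractor (rank 2); the other successor 4 is not.

7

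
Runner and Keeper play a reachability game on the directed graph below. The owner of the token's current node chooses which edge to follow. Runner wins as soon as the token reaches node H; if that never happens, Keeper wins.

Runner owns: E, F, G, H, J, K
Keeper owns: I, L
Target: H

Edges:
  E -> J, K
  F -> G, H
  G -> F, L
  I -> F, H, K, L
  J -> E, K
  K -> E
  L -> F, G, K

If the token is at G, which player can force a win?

A0 = {H}
A1: add {F} — F (Runner) has F→H.
A2: add {G} — G (Runner) has G→F.
A3 = A2; e.g. E (Runner) has no edge into A2. Fixed point.
G ∈ A2, so Runner can force the target.

Runner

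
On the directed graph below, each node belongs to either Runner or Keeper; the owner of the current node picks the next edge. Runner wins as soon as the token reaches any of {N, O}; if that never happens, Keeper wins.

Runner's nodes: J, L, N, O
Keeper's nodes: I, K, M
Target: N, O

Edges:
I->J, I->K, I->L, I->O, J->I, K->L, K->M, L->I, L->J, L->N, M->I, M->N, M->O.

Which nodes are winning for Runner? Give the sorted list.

L, N, O

A0 = {N, O}
A1: add {L} — L (Runner) has L→N.
A2 = A1; e.g. I (Keeper) can still go to J. Fixed point.
Runner's winning region = {L, N, O}.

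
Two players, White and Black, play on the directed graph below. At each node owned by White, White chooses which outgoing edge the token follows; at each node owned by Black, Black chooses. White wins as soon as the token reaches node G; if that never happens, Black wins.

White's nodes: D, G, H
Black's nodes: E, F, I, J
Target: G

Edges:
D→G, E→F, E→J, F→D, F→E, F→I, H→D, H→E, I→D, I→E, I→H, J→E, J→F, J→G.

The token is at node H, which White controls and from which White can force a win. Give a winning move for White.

D

A0 = {G}
A1: add {D} — D (White) has D→G.
A2: add {H} — H (White) has H→D.
A3 = A2; e.g. E (Black) can still go to F. Fixed point.
From H, successor D is in the attractor (rank 1); the other successor E is not.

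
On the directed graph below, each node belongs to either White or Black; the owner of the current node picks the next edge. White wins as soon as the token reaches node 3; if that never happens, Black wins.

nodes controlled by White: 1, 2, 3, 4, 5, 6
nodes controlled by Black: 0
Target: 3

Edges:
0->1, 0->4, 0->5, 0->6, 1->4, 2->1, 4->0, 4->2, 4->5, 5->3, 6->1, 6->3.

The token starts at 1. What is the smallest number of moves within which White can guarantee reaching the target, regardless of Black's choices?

A0 = {3}
A1: add {5, 6} — 5 (White) has 5→3; 6 (White) has 6→3.
A2: add {4} — 4 (White) has 4→5.
A3: add {1} — 1 (White) has 1→4.
1 enters the attractor at level 3, so White can force the target in 3 moves from there.

3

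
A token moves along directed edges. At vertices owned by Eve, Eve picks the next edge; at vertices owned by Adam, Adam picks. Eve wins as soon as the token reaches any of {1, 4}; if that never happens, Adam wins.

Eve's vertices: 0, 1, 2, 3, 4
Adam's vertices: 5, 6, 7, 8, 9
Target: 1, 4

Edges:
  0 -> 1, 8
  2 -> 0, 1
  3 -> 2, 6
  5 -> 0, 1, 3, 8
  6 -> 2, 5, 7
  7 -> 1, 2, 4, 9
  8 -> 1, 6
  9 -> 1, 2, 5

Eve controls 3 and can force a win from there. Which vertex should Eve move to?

2

A0 = {1, 4}
A1: add {0, 2} — 0 (Eve) has 0→1; 2 (Eve) has 2→1.
A2: add {3} — 3 (Eve) has 3→2.
A3 = A2; e.g. 5 (Adam) can still go to 8. Fixed point.
From 3, successor 2 is in the attractor (rank 1); the other successor 6 is not.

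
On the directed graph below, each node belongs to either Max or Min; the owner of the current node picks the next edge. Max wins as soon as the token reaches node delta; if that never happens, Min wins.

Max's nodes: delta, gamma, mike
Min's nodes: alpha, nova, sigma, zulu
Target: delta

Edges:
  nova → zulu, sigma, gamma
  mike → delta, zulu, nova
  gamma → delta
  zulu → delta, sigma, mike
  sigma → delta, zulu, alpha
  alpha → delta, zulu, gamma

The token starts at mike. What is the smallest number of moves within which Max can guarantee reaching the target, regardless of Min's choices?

A0 = {delta}
A1: add {gamma, mike} — mike (Max) has mike→delta; gamma (Max) has gamma→delta.
A2 = A1; e.g. zulu (Min) can still go to sigma. Fixed point.
mike enters the attractor at level 1, so Max can force the target in 1 move from there.

1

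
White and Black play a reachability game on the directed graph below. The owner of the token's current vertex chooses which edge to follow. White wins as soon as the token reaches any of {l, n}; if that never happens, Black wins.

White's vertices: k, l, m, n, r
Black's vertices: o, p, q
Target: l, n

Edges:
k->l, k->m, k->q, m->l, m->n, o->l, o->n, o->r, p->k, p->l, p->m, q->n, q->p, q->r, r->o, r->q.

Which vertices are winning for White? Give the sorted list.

k, l, m, n, p

A0 = {l, n}
A1: add {k, m} — k (White) has k→l; m (White) has m→l.
A2: add {p} — p (Black): all of {k, l, m} already in.
A3 = A2; e.g. o (Black) can still go to r. Fixed point.
White's winning region = {k, l, m, n, p}.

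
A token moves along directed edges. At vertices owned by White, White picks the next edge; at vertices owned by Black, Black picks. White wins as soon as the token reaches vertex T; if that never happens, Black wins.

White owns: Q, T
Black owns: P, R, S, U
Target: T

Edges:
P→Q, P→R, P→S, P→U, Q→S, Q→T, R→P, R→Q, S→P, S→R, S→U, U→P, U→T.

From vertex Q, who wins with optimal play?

A0 = {T}
A1: add {Q} — Q (White) has Q→T.
A2 = A1; e.g. P (Black) can still go to R. Fixed point.
Q ∈ A1, so White can force the target.

White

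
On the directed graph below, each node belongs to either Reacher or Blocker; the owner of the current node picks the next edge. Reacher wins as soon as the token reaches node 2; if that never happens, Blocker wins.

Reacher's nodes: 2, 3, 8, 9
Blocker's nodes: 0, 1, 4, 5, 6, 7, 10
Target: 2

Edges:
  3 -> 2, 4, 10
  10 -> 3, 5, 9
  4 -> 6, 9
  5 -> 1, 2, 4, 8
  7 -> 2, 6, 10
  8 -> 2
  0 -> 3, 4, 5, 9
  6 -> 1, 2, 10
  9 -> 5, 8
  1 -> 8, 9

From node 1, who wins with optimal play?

A0 = {2}
A1: add {3, 8} — 3 (Reacher) has 3→2; 8 (Reacher) has 8→2.
A2: add {9} — 9 (Reacher) has 9→8.
A3: add {1} — 1 (Blocker): all of {8, 9} already in.
A4 = A3; e.g. 0 (Blocker) can still go to 4. Fixed point.
1 ∈ A3, so Reacher can force the target.

Reacher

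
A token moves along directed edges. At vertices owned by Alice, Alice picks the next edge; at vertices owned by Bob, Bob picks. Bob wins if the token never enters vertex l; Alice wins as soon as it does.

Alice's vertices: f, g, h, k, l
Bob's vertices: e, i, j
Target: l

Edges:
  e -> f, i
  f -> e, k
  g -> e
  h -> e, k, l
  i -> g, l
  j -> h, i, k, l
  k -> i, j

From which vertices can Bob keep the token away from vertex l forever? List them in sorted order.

e, f, g, i, j, k

A0 = {l}
A1: add {h} — h (Alice) has h→l.
A2 = A1; e.g. e (Bob) can still go to f. Fixed point.
Alice's attractor = {h, l}; Bob avoids the target exactly from the complement.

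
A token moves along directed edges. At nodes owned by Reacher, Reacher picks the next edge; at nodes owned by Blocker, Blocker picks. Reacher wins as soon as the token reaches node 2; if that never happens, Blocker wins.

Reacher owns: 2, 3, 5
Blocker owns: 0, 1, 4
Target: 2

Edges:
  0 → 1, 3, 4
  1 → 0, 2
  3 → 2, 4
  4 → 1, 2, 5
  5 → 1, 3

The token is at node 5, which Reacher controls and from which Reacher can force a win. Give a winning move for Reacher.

3

A0 = {2}
A1: add {3} — 3 (Reacher) has 3→2.
A2: add {5} — 5 (Reacher) has 5→3.
A3 = A2; e.g. 0 (Blocker) can still go to 1. Fixed point.
From 5, successor 3 is in the attractor (rank 1); the other successor 1 is not.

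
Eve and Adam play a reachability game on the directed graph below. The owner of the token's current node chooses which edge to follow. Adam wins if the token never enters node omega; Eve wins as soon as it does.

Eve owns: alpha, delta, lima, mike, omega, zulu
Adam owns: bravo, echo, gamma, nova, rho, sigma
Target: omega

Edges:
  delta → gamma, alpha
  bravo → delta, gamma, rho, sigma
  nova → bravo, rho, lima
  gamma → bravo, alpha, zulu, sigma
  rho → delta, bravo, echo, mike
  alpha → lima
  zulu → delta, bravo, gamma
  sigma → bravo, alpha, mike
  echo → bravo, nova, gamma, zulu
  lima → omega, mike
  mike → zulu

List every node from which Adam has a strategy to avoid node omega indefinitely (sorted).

A0 = {omega}
A1: add {lima} — lima (Eve) has lima→omega.
A2: add {alpha} — alpha (Eve) has alpha→lima.
A3: add {delta} — delta (Eve) has delta→alpha.
A4: add {zulu} — zulu (Eve) has zulu→delta.
A5: add {mike} — mike (Eve) has mike→zulu.
A6 = A5; e.g. bravo (Adam) can still go to gamma. Fixed point.
Eve's attractor = {alpha, delta, lima, mike, omega, zulu}; Adam avoids the target exactly from the complement.

bravo, echo, gamma, nova, rho, sigma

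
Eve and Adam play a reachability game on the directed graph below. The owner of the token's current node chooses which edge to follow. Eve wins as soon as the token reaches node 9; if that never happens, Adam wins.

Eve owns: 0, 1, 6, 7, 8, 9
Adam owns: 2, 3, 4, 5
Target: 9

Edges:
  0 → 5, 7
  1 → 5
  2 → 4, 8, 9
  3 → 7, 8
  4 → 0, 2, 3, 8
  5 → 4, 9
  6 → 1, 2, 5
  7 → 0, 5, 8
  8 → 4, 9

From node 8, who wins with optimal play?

Eve

A0 = {9}
A1: add {8} — 8 (Eve) has 8→9.
8 ∈ A1, so Eve can force the target.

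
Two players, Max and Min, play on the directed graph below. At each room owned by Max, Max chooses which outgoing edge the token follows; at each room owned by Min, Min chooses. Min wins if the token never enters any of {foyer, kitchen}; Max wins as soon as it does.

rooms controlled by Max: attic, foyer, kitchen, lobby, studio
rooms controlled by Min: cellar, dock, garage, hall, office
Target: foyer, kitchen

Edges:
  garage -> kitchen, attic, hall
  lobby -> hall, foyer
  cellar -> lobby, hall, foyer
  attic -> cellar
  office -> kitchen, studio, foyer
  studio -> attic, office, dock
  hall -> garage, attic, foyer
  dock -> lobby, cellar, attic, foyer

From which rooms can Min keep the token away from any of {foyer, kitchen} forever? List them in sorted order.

attic, cellar, dock, garage, hall, office, studio

A0 = {foyer, kitchen}
A1: add {lobby} — lobby (Max) has lobby→foyer.
A2 = A1; e.g. garage (Min) can still go to attic. Fixed point.
Max's attractor = {foyer, kitchen, lobby}; Min avoids the target exactly from the complement.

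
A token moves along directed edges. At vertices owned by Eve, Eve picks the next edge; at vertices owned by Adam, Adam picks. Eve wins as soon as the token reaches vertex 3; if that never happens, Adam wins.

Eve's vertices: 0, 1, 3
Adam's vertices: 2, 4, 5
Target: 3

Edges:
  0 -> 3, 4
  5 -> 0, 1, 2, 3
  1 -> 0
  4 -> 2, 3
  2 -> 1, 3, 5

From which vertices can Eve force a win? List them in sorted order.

A0 = {3}
A1: add {0} — 0 (Eve) has 0→3.
A2: add {1} — 1 (Eve) has 1→0.
A3 = A2; e.g. 2 (Adam) can still go to 5. Fixed point.
Eve's winning region = {0, 1, 3}.

0, 1, 3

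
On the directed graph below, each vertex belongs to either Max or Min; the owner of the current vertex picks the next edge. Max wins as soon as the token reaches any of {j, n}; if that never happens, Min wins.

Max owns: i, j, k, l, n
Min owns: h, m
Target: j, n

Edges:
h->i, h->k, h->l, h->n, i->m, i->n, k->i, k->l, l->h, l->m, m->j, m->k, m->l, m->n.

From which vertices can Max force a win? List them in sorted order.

i, j, k, n

A0 = {j, n}
A1: add {i} — i (Max) has i→n.
A2: add {k} — k (Max) has k→i.
A3 = A2; e.g. h (Min) can still go to l. Fixed point.
Max's winning region = {i, j, k, n}.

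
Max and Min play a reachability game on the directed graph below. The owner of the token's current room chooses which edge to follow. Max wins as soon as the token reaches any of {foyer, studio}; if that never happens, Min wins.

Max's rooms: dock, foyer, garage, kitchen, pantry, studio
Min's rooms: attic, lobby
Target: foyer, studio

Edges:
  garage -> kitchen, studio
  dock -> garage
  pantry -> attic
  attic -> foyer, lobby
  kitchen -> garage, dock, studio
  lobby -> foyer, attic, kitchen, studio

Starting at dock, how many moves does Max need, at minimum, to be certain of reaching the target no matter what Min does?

A0 = {foyer, studio}
A1: add {garage, kitchen} — garage (Max) has garage→studio; kitchen (Max) has kitchen→studio.
A2: add {dock} — dock (Max) has dock→garage.
A3 = A2; e.g. pantry (Max) has no edge into A2. Fixed point.
dock enters the attractor at level 2, so Max can force the target in 2 moves from there.

2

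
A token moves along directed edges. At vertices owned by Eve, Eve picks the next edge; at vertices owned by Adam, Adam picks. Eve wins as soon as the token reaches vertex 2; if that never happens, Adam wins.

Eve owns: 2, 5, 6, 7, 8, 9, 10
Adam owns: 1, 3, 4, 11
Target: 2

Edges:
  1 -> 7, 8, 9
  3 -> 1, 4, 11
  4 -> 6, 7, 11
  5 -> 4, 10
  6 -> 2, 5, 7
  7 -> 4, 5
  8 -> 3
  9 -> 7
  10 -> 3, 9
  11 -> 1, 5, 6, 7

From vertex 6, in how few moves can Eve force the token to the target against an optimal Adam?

1

A0 = {2}
A1: add {6} — 6 (Eve) has 6→2.
A2 = A1; e.g. 1 (Adam) can still go to 7. Fixed point.
6 enters the attractor at level 1, so Eve can force the target in 1 move from there.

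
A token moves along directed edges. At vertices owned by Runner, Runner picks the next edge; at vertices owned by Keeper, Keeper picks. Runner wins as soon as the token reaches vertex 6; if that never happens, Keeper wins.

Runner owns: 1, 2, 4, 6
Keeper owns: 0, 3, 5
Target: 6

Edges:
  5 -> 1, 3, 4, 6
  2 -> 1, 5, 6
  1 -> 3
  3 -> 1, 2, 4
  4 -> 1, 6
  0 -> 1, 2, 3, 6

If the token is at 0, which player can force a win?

Keeper

A0 = {6}
A1: add {2, 4} — 2 (Runner) has 2→6; 4 (Runner) has 4→6.
A2 = A1; e.g. 0 (Keeper) can still go to 1. Fixed point.
0 never enters the attractor, so Keeper can avoid the target forever.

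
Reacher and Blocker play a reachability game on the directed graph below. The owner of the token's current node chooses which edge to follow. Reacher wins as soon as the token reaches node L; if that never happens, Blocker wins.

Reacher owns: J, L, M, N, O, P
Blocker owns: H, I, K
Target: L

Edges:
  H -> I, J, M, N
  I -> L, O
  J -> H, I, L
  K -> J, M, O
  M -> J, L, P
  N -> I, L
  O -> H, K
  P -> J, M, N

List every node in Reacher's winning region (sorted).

J, L, M, N, P

A0 = {L}
A1: add {J, M, N} — J (Reacher) has J→L; M (Reacher) has M→L; N (Reacher) has N→L.
A2: add {P} — P (Reacher) has P→J.
A3 = A2; e.g. H (Blocker) can still go to I. Fixed point.
Reacher's winning region = {J, L, M, N, P}.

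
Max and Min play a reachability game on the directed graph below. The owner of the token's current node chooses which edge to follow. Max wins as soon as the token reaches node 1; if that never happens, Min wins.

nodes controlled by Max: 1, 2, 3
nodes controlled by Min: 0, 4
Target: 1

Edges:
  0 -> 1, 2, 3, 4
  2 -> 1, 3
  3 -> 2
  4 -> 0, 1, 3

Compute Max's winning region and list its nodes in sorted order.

A0 = {1}
A1: add {2} — 2 (Max) has 2→1.
A2: add {3} — 3 (Max) has 3→2.
A3 = A2; e.g. 0 (Min) can still go to 4. Fixed point.
Max's winning region = {1, 2, 3}.

1, 2, 3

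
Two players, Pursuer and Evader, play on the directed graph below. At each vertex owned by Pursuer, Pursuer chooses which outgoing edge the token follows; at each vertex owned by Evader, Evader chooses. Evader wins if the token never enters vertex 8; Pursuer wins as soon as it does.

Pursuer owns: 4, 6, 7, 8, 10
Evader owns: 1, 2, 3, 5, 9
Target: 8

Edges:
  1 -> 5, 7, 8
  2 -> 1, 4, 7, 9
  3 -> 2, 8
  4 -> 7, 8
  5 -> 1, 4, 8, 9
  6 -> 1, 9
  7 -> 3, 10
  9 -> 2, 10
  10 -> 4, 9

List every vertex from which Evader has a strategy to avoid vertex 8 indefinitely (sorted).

1, 2, 3, 5, 6, 9

A0 = {8}
A1: add {4} — 4 (Pursuer) has 4→8.
A2: add {10} — 10 (Pursuer) has 10→4.
A3: add {7} — 7 (Pursuer) has 7→10.
A4 = A3; e.g. 1 (Evader) can still go to 5. Fixed point.
Pursuer's attractor = {4, 7, 8, 10}; Evader avoids the target exactly from the complement.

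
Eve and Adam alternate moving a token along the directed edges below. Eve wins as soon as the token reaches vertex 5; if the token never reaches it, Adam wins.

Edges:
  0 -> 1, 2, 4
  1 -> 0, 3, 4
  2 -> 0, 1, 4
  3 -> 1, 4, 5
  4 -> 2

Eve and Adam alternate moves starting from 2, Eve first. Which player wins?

Track states (vertex, player-to-move).
A0 = {(5,Eve), (5,Adam)}
A1: add {(3,Eve)}.
A2 = A1; e.g. (0,Eve) stays out. (2,Eve) never enters ⇒ Adam avoids the target.

Adam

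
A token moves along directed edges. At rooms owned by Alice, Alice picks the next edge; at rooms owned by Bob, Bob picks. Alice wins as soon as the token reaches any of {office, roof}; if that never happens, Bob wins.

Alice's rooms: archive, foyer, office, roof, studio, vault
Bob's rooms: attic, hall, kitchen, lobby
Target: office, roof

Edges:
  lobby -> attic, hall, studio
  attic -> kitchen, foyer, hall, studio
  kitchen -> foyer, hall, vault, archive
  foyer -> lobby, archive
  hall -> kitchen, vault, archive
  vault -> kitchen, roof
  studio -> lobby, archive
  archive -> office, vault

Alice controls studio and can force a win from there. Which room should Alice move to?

A0 = {office, roof}
A1: add {archive, vault} — vault (Alice) has vault→roof; archive (Alice) has archive→office.
A2: add {foyer, studio} — foyer (Alice) has foyer→archive; studio (Alice) has studio→archive.
A3 = A2; e.g. lobby (Bob) can still go to attic. Fixed point.
From studio, successor archive is in the attractor (rank 1); the other successor lobby is not.

archive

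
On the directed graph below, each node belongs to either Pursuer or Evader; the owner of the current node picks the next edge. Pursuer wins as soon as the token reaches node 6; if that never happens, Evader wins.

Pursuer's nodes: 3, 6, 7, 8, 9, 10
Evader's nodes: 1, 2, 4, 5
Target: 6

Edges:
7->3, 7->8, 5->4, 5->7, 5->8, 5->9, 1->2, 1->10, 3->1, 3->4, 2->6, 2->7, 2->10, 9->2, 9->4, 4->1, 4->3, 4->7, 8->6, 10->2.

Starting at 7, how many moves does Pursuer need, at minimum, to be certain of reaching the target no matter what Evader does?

2

A0 = {6}
A1: add {8} — 8 (Pursuer) has 8→6.
A2: add {7} — 7 (Pursuer) has 7→8.
A3 = A2; e.g. 1 (Evader) can still go to 2. Fixed point.
7 enters the attractor at level 2, so Pursuer can force the target in 2 moves from there.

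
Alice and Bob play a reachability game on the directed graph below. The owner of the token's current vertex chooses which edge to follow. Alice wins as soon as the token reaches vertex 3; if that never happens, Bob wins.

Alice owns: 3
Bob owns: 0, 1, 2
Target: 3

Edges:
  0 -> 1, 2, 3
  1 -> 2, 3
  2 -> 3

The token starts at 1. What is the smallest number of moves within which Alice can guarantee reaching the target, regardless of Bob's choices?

A0 = {3}
A1: add {2} — 2 (Bob): all of {3} already in.
A2: add {1} — 1 (Bob): all of {2, 3} already in.
1 enters the attractor at level 2, so Alice can force the target in 2 moves from there.

2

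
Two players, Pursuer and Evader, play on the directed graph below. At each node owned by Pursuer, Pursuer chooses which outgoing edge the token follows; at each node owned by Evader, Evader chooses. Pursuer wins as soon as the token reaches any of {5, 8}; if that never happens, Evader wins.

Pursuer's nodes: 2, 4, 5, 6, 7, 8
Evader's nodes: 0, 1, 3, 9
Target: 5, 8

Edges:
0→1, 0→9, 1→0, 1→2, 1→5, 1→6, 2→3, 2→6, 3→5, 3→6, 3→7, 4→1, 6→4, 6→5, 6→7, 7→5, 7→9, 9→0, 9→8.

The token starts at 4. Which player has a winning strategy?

Evader

A0 = {5, 8}
A1: add {6, 7} — 6 (Pursuer) has 6→5; 7 (Pursuer) has 7→5.
A2: add {2, 3} — 2 (Pursuer) has 2→6; 3 (Evader): all of {5, 6, 7} already in.
A3 = A2; e.g. 0 (Evader) can still go to 1. Fixed point.
4 never enters the attractor, so Evader can avoid the target forever.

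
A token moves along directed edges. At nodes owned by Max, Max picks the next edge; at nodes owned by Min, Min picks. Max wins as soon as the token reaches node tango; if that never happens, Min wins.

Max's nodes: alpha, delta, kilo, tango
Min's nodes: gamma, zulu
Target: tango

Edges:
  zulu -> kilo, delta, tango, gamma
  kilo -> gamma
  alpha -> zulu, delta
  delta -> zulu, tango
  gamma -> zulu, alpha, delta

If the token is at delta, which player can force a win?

A0 = {tango}
A1: add {delta} — delta (Max) has delta→tango.
delta ∈ A1, so Max can force the target.

Max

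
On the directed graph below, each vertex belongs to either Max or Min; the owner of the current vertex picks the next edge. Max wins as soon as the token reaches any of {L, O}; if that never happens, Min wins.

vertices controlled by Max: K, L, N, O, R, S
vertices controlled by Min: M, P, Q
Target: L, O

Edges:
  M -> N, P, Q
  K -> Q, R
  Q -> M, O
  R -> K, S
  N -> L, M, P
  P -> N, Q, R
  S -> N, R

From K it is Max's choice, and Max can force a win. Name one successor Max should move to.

A0 = {L, O}
A1: add {N} — N (Max) has N→L.
A2: add {S} — S (Max) has S→N.
A3: add {R} — R (Max) has R→S.
A4: add {K} — K (Max) has K→R.
A5 = A4; e.g. M (Min) can still go to P. Fixed point.
From K, successor R is in the attractor (rank 3); the other successor Q is not.

R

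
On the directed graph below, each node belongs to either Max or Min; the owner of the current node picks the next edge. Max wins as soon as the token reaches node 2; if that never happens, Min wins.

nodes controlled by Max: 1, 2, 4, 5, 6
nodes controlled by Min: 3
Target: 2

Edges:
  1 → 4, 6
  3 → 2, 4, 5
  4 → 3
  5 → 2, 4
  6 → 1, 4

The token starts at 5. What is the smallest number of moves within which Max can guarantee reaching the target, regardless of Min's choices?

A0 = {2}
A1: add {5} — 5 (Max) has 5→2.
A2 = A1; e.g. 1 (Max) has no edge into A1. Fixed point.
5 enters the attractor at level 1, so Max can force the target in 1 move from there.

1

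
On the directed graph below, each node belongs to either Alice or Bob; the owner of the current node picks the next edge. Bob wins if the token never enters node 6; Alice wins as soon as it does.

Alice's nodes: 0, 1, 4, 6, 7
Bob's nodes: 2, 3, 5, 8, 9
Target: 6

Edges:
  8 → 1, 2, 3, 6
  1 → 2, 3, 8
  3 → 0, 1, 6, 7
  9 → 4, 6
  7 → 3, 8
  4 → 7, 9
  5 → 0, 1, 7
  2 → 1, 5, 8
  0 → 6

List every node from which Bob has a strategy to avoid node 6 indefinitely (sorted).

1, 2, 3, 4, 5, 7, 8, 9

A0 = {6}
A1: add {0} — 0 (Alice) has 0→6.
A2 = A1; e.g. 1 (Alice) has no edge into A1. Fixed point.
Alice's attractor = {0, 6}; Bob avoids the target exactly from the complement.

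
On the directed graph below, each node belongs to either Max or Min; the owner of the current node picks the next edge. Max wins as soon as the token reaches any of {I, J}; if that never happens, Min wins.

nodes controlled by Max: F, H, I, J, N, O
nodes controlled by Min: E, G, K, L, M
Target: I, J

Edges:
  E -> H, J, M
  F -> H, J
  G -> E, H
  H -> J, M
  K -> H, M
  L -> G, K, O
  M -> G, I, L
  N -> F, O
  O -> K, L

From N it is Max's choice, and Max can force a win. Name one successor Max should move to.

F

A0 = {I, J}
A1: add {F, H} — F (Max) has F→J; H (Max) has H→J.
A2: add {N} — N (Max) has N→F.
A3 = A2; e.g. E (Min) can still go to M. Fixed point.
From N, successor F is in the attractor (rank 1); the other successor O is not.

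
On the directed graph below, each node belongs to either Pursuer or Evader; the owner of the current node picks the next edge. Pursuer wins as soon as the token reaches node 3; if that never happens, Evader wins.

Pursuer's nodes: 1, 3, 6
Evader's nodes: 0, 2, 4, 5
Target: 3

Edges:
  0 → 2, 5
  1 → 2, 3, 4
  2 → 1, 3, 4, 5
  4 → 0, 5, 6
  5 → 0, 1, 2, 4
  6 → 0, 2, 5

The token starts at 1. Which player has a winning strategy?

Pursuer

A0 = {3}
A1: add {1} — 1 (Pursuer) has 1→3.
A2 = A1; e.g. 0 (Evader) can still go to 2. Fixed point.
1 ∈ A1, so Pursuer can force the target.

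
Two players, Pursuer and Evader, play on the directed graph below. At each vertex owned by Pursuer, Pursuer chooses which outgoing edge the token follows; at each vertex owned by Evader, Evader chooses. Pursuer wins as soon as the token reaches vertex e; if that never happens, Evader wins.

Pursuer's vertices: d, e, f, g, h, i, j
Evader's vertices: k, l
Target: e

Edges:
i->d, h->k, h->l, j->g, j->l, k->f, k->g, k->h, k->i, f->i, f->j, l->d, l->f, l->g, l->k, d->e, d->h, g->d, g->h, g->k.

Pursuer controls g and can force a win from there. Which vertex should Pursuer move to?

d

A0 = {e}
A1: add {d} — d (Pursuer) has d→e.
A2: add {g, i} — g (Pursuer) has g→d; i (Pursuer) has i→d.
A3: add {f, j} — f (Pursuer) has f→i; j (Pursuer) has j→g.
A4 = A3; e.g. h (Pursuer) has no edge into A3. Fixed point.
From g, successor d is in the attractor (rank 1); the other successors h, k are not.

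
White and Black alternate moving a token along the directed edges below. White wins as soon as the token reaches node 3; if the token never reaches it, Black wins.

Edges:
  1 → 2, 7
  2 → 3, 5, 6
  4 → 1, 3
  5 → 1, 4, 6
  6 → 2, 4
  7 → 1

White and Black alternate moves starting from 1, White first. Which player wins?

Track states (vertex, player-to-move).
A0 = {(3,White), (3,Black)}
A1: add {(2,White), (4,White)}.
A2: add {(6,Black)}.
A3: add {(5,White)}.
A4 = A3; e.g. (1,White) stays out. (1,White) never enters ⇒ Black avoids the target.

Black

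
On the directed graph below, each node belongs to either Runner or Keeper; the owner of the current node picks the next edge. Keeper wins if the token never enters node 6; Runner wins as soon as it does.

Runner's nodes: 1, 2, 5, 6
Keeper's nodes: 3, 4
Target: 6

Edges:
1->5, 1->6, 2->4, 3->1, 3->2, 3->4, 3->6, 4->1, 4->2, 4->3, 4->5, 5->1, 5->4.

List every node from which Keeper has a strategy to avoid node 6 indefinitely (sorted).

A0 = {6}
A1: add {1} — 1 (Runner) has 1→6.
A2: add {5} — 5 (Runner) has 5→1.
A3 = A2; e.g. 2 (Runner) has no edge into A2. Fixed point.
Runner's attractor = {1, 5, 6}; Keeper avoids the target exactly from the complement.

2, 3, 4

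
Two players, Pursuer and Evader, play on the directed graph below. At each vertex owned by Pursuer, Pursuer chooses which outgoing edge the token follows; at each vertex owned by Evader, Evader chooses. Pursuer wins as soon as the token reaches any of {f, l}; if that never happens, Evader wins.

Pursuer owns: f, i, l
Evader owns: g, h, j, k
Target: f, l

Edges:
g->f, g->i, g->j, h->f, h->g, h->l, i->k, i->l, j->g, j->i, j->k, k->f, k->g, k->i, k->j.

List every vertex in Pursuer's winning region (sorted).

f, i, l

A0 = {f, l}
A1: add {i} — i (Pursuer) has i→l.
A2 = A1; e.g. g (Evader) can still go to j. Fixed point.
Pursuer's winning region = {f, i, l}.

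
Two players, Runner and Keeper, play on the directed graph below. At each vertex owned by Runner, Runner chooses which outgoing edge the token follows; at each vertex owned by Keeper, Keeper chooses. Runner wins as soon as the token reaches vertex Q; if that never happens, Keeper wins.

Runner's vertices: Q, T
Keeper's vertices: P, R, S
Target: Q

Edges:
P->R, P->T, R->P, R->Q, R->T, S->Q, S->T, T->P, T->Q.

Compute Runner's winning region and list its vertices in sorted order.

Q, S, T

A0 = {Q}
A1: add {T} — T (Runner) has T→Q.
A2: add {S} — S (Keeper): all of {Q, T} already in.
A3 = A2; e.g. P (Keeper) can still go to R. Fixed point.
Runner's winning region = {Q, S, T}.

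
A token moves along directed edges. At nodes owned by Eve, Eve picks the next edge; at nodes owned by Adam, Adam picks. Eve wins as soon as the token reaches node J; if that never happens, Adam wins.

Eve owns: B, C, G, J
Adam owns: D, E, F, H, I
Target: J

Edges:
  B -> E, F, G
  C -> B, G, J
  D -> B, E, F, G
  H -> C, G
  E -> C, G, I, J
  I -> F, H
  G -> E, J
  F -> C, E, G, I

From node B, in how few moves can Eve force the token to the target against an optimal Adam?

2

A0 = {J}
A1: add {C, G} — C (Eve) has C→J; G (Eve) has G→J.
A2: add {B, H} — B (Eve) has B→G; H (Adam): all of {C, G} already in.
A3 = A2; e.g. D (Adam) can still go to E. Fixed point.
B enters the attractor at level 2, so Eve can force the target in 2 moves from there.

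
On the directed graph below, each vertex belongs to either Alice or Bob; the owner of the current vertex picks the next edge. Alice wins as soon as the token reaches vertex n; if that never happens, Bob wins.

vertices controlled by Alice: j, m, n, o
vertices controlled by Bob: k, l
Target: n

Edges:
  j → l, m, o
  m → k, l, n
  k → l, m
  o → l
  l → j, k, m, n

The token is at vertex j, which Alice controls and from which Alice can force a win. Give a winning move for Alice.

m

A0 = {n}
A1: add {m} — m (Alice) has m→n.
A2: add {j} — j (Alice) has j→m.
A3 = A2; e.g. k (Bob) can still go to l. Fixed point.
From j, successor m is in the attractor (rank 1); the other successors l, o are not.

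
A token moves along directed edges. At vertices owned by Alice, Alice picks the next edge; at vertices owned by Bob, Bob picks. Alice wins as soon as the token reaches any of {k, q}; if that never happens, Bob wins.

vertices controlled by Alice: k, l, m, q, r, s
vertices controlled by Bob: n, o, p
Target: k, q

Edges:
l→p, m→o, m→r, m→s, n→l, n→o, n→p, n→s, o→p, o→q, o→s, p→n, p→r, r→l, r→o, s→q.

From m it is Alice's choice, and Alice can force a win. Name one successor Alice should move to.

A0 = {k, q}
A1: add {s} — s (Alice) has s→q.
A2: add {m} — m (Alice) has m→s.
A3 = A2; e.g. l (Alice) has no edge into A2. Fixed point.
From m, successor s is in the attractor (rank 1); the other successors o, r are not.

s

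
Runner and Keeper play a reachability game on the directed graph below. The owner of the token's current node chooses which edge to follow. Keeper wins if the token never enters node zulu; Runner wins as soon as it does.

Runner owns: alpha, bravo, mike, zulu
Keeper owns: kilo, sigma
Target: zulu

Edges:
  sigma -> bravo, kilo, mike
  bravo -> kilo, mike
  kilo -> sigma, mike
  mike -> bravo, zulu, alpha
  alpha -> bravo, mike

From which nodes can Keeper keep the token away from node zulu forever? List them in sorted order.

A0 = {zulu}
A1: add {mike} — mike (Runner) has mike→zulu.
A2: add {alpha, bravo} — bravo (Runner) has bravo→mike; alpha (Runner) has alpha→mike.
A3 = A2; e.g. sigma (Keeper) can still go to kilo. Fixed point.
Runner's attractor = {alpha, bravo, mike, zulu}; Keeper avoids the target exactly from the complement.

kilo, sigma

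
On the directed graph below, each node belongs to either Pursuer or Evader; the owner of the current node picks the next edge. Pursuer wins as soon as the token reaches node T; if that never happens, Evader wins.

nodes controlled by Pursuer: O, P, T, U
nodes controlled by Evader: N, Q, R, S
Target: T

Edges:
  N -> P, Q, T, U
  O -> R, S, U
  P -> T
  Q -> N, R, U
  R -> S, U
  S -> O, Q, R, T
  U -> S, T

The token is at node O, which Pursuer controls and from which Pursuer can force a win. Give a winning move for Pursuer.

U

A0 = {T}
A1: add {P, U} — P (Pursuer) has P→T; U (Pursuer) has U→T.
A2: add {O} — O (Pursuer) has O→U.
A3 = A2; e.g. N (Evader) can still go to Q. Fixed point.
From O, successor U is in the attractor (rank 1); the other successors R, S are not.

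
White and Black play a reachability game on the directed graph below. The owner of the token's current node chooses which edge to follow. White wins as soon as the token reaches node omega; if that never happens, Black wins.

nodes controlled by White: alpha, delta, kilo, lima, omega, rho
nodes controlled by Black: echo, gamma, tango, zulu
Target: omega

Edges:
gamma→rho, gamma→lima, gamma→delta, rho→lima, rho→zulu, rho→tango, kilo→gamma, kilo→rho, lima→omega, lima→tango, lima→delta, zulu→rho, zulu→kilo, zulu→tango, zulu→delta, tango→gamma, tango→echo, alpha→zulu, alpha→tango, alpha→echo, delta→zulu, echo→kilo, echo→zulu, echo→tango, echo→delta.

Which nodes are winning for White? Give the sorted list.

kilo, lima, omega, rho

A0 = {omega}
A1: add {lima} — lima (White) has lima→omega.
A2: add {rho} — rho (White) has rho→lima.
A3: add {kilo} — kilo (White) has kilo→rho.
A4 = A3; e.g. gamma (Black) can still go to delta. Fixed point.
White's winning region = {kilo, lima, omega, rho}.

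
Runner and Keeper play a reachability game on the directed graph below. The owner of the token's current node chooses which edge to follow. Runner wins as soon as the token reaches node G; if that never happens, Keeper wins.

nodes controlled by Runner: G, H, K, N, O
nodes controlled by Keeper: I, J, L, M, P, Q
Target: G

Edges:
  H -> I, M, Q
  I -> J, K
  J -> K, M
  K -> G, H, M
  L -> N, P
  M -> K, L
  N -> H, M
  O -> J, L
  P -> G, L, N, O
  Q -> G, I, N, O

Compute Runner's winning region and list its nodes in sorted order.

G, K

A0 = {G}
A1: add {K} — K (Runner) has K→G.
A2 = A1; e.g. H (Runner) has no edge into A1. Fixed point.
Runner's winning region = {G, K}.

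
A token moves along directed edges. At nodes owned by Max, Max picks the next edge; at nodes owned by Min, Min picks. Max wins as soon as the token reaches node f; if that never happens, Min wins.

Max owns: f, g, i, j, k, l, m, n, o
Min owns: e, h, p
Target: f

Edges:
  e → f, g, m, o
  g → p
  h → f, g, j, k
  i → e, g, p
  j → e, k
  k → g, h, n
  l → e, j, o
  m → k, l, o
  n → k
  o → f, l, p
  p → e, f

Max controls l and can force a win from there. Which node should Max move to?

A0 = {f}
A1: add {o} — o (Max) has o→f.
A2: add {l, m} — l (Max) has l→o; m (Max) has m→o.
A3 = A2; e.g. e (Min) can still go to g. Fixed point.
From l, successor o is in the attractor (rank 1); the other successors e, j are not.

o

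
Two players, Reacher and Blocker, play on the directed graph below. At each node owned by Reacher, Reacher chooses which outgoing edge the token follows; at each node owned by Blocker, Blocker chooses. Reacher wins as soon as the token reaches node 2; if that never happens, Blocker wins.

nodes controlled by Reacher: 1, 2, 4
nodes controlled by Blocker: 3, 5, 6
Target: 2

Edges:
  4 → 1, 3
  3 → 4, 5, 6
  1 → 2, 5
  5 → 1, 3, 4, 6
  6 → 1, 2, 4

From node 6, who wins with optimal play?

A0 = {2}
A1: add {1} — 1 (Reacher) has 1→2.
A2: add {4} — 4 (Reacher) has 4→1.
A3: add {6} — 6 (Blocker): all of {1, 2, 4} already in.
A4 = A3; e.g. 3 (Blocker) can still go to 5. Fixed point.
6 ∈ A3, so Reacher can force the target.

Reacher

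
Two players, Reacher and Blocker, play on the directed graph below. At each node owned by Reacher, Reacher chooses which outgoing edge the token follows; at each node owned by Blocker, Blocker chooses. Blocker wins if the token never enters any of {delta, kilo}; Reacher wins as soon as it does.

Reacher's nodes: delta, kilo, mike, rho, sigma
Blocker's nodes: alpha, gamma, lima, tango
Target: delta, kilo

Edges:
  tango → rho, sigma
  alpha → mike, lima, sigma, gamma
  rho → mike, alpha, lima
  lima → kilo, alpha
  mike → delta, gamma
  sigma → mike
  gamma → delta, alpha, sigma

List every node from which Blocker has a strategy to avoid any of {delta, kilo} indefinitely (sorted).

alpha, gamma, lima

A0 = {delta, kilo}
A1: add {mike} — mike (Reacher) has mike→delta.
A2: add {rho, sigma} — rho (Reacher) has rho→mike; sigma (Reacher) has sigma→mike.
A3: add {tango} — tango (Blocker): all of {rho, sigma} already in.
A4 = A3; e.g. alpha (Blocker) can still go to lima. Fixed point.
Reacher's attractor = {delta, kilo, mike, rho, sigma, tango}; Blocker avoids the target exactly from the complement.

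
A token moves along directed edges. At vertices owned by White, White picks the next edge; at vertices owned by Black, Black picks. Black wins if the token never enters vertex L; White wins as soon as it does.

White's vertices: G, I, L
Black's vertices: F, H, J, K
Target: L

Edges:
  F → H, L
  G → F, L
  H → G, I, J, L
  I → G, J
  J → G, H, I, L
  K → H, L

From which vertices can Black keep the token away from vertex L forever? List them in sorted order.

A0 = {L}
A1: add {G} — G (White) has G→L.
A2: add {I} — I (White) has I→G.
A3 = A2; e.g. F (Black) can still go to H. Fixed point.
White's attractor = {G, I, L}; Black avoids the target exactly from the complement.

F, H, J, K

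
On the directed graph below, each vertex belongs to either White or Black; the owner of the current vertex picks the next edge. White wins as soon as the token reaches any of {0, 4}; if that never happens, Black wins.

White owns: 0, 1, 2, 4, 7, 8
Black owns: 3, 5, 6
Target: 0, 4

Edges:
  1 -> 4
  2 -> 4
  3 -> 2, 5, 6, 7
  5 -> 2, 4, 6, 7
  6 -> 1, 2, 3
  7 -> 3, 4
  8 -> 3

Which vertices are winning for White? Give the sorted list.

0, 1, 2, 4, 7

A0 = {0, 4}
A1: add {1, 2, 7} — 1 (White) has 1→4; 2 (White) has 2→4; 7 (White) has 7→4.
A2 = A1; e.g. 3 (Black) can still go to 5. Fixed point.
White's winning region = {0, 1, 2, 4, 7}.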